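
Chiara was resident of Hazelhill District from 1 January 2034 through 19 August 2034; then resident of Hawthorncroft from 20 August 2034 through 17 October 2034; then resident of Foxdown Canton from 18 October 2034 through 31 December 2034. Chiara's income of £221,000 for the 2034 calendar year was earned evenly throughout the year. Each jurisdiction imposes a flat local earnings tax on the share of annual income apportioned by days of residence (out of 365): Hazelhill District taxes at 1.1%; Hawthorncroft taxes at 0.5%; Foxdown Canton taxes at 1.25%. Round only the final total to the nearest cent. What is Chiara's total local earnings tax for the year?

£2,284.78

Hazelhill District, 1 January – 19 August 2034: 231 days → £221,000 × 1.1% × 231/365 = £1,538.5233
Hawthorncroft, 20 August – 17 October 2034: 59 days → £221,000 × 0.5% × 59/365 = £178.6164
Foxdown Canton, 18 October – 31 December 2034: 75 days → £221,000 × 1.25% × 75/365 = £567.6370
Total = £2,284.7767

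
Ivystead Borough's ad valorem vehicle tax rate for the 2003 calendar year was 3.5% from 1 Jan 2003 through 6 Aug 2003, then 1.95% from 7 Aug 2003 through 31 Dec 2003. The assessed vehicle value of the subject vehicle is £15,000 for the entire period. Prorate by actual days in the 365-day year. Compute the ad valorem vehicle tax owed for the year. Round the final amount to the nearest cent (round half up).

1 Jan – 6 Aug 2003: 218 days at 3.5% → £15,000 × 3.5% × 218/365 = £313.5616
7 Aug – 31 Dec 2003: 147 days at 1.95% → £15,000 × 1.95% × 147/365 = £117.8014
Total = £431.3630

£431.36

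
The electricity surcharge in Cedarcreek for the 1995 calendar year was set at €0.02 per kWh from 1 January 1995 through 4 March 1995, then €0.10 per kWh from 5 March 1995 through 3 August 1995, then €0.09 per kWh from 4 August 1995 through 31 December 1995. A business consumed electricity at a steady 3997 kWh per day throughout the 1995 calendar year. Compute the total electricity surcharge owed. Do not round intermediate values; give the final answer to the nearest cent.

1 January – 4 March 1995: 63 days × 3997 kWh/day = 251,811 kWh at €0.02/kWh → €5,036.22
5 March – 3 August 1995: 152 days × 3997 kWh/day = 607,544 kWh at €0.10/kWh → €60,754.40
4 August – 31 December 1995: 150 days × 3997 kWh/day = 599,550 kWh at €0.09/kWh → €53,959.50

€119,750.12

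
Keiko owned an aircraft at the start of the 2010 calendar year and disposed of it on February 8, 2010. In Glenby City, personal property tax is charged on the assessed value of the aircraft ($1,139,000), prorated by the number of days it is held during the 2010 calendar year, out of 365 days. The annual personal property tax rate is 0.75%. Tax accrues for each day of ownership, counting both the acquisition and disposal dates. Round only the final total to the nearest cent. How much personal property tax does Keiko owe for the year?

Days held (January 1 – February 8, 2010): 39 out of 365
Tax = $1,139,000 × 0.75% × 39/365 = $912.7603

$912.76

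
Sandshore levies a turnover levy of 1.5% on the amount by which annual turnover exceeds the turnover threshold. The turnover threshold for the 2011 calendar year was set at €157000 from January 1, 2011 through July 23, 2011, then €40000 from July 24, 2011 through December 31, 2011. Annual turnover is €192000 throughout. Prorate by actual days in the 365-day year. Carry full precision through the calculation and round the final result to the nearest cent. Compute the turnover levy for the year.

€1299.12

January 1 – July 23, 2011: 204 days, exemption €157000 → (€192000 − €157000) × 1.5% × 204/365 = €293.4247
July 24 – December 31, 2011: 161 days, exemption €40000 → (€192000 − €40000) × 1.5% × 161/365 = €1005.6986
Total = €1299.1233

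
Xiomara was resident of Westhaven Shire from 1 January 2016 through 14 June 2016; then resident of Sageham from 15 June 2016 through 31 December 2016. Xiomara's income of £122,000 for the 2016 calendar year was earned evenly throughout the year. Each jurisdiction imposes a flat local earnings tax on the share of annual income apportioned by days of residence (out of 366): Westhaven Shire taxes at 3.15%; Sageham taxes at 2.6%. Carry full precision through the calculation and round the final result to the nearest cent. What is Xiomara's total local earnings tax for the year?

Westhaven Shire, 1 January – 14 June 2016: 166 days → £122,000 × 3.15% × 166/366 = £1,743.0000
Sageham, 15 June – 31 December 2016: 200 days → £122,000 × 2.6% × 200/366 = £1,733.3333
Total = £3,476.3333

£3,476.33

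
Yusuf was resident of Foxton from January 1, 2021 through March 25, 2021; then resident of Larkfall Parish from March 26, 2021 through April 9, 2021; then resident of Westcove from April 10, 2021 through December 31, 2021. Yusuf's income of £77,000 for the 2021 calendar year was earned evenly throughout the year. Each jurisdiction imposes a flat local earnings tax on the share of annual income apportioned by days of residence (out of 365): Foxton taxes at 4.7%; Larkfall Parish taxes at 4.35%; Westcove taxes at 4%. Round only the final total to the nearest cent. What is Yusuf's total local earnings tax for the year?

Foxton, January 1 – March 25, 2021: 84 days → £77,000 × 4.7% × 84/365 = £832.8658
Larkfall Parish, March 26 – April 9, 2021: 15 days → £77,000 × 4.35% × 15/365 = £137.6507
Westcove, April 10 – December 31, 2021: 266 days → £77,000 × 4% × 266/365 = £2,244.6027
Total = £3,215.1192

£3,215.12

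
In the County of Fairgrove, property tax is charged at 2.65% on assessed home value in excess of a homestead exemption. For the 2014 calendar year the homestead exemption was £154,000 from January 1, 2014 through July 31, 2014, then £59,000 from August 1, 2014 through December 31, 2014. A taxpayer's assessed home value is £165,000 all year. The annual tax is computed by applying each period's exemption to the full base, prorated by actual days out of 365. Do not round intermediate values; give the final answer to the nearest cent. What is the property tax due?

January 1 – July 31, 2014: 212 days, exemption £154,000 → (£165,000 − £154,000) × 2.65% × 212/365 = £169.3096
August 1 – December 31, 2014: 153 days, exemption £59,000 → (£165,000 − £59,000) × 2.65% × 153/365 = £1,177.4712
Total = £1,346.7808

£1,346.78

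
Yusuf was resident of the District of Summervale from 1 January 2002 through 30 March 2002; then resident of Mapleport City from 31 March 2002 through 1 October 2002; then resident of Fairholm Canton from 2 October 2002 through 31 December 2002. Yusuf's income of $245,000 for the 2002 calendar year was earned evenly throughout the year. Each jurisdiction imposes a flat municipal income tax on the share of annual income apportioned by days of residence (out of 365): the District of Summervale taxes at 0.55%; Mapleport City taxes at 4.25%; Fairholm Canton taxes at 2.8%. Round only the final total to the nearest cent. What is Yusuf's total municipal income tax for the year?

The District of Summervale, 1 January – 30 March 2002: 89 days → $245,000 × 0.55% × 89/365 = $328.5685
Mapleport City, 31 March – 1 October 2002: 185 days → $245,000 × 4.25% × 185/365 = $5,277.5685
Fairholm Canton, 2 October – 31 December 2002: 91 days → $245,000 × 2.8% × 91/365 = $1,710.3014
Total = $7,316.4384

$7,316.44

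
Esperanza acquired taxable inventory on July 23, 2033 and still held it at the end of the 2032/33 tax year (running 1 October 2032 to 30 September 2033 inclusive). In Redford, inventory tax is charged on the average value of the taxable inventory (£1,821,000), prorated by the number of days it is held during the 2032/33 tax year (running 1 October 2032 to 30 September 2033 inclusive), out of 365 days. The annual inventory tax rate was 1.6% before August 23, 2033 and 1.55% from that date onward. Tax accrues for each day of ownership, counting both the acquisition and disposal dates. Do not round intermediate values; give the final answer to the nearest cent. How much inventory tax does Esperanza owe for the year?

£5,490.44

July 23 – August 22, 2033: 31 days at 1.6% → £1,821,000 × 1.6% × 31/365 = £2,474.5644
August 23 – September 30, 2033: 39 days at 1.55% → £1,821,000 × 1.55% × 39/365 = £3,015.8753
Total = £5,490.4397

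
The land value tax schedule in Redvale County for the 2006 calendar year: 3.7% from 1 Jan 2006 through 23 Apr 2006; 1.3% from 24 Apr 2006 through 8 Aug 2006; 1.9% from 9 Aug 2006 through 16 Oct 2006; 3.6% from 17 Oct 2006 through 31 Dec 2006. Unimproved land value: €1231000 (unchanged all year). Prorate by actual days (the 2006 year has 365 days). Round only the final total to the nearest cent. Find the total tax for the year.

€32441.07

1 Jan – 23 Apr 2006: 113 days at 3.7% → €1231000 × 3.7% × 113/365 = €14100.8521
24 Apr – 8 Aug 2006: 107 days at 1.3% → €1231000 × 1.3% × 107/365 = €4691.2904
9 Aug – 16 Oct 2006: 69 days at 1.9% → €1231000 × 1.9% × 69/365 = €4421.4822
17 Oct – 31 Dec 2006: 76 days at 3.6% → €1231000 × 3.6% × 76/365 = €9227.4411
Total = €32441.0658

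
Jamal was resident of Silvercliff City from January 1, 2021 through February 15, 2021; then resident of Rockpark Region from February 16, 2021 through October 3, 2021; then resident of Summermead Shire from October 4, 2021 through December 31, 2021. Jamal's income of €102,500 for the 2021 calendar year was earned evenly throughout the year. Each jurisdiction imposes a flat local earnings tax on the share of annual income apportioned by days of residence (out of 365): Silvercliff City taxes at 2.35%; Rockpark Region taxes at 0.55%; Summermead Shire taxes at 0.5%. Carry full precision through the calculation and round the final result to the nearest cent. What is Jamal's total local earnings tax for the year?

€783.77

Silvercliff City, January 1 – February 15, 2021: 46 days → €102,500 × 2.35% × 46/365 = €303.5685
Rockpark Region, February 16 – October 3, 2021: 230 days → €102,500 × 0.55% × 230/365 = €355.2397
Summermead Shire, October 4 – December 31, 2021: 89 days → €102,500 × 0.5% × 89/365 = €124.9658
Total = €783.7740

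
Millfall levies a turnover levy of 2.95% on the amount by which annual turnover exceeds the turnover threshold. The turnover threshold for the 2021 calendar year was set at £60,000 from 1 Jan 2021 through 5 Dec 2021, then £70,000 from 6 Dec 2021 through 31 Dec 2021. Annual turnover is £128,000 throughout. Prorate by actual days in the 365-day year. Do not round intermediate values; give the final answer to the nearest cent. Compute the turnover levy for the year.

£1,984.99

1 Jan – 5 Dec 2021: 339 days, exemption £60,000 → (£128,000 − £60,000) × 2.95% × 339/365 = £1,863.1068
6 Dec – 31 Dec 2021: 26 days, exemption £70,000 → (£128,000 − £70,000) × 2.95% × 26/365 = £121.8795
Total = £1,984.9863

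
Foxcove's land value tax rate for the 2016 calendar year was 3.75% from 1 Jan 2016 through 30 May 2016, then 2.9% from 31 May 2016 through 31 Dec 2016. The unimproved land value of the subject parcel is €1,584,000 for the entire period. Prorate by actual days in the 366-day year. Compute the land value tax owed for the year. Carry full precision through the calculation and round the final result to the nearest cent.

€51,490.82

1 Jan – 30 May 2016: 151 days at 3.75% → €1,584,000 × 3.75% × 151/366 = €24,506.5574
31 May – 31 Dec 2016: 215 days at 2.9% → €1,584,000 × 2.9% × 215/366 = €26,984.2623
Total = €51,490.8197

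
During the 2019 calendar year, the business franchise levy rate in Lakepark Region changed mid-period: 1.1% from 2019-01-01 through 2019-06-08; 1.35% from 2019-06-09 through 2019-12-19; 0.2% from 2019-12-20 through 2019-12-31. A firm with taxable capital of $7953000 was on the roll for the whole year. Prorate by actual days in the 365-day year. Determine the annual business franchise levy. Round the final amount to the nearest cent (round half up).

$95697.47

2019-01-01 to 2019-06-08: 159 days at 1.1% → $7953000 × 1.1% × 159/365 = $38109.0329
2019-06-09 to 2019-12-19: 194 days at 1.35% → $7953000 × 1.35% × 194/365 = $57065.4986
2019-12-20 to 2019-12-31: 12 days at 0.2% → $7953000 × 0.2% × 12/365 = $522.9370
Total = $95697.4685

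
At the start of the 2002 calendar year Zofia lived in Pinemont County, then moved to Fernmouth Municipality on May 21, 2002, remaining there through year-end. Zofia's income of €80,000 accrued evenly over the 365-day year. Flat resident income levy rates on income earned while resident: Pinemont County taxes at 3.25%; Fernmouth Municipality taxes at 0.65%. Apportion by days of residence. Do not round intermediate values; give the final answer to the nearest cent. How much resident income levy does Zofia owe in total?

€1,317.81

Pinemont County, January 1 – May 20, 2002: 140 days → €80,000 × 3.25% × 140/365 = €997.2603
Fernmouth Municipality, May 21 – December 31, 2002: 225 days → €80,000 × 0.65% × 225/365 = €320.5479
Total = €1,317.8082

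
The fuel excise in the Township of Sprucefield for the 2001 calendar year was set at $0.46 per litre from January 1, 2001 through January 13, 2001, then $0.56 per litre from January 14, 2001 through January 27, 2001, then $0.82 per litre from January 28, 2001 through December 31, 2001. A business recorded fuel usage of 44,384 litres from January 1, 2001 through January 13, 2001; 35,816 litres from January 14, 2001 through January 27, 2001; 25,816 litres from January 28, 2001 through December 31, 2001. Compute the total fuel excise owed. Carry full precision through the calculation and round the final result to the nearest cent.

$61,642.72

January 1 – January 13, 2001: 44,384 litres at $0.46/litre → $20,416.64
January 14 – January 27, 2001: 35,816 litres at $0.56/litre → $20,056.96
January 28 – December 31, 2001: 25,816 litres at $0.82/litre → $21,169.12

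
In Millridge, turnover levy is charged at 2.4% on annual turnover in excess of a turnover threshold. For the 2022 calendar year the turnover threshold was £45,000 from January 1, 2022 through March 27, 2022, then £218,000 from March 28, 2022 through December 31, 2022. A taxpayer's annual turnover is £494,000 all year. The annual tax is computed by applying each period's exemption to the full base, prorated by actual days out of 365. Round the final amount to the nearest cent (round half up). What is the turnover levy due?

January 1 – March 27, 2022: 86 days, exemption £45,000 → (£494,000 − £45,000) × 2.4% × 86/365 = £2,539.0027
March 28 – December 31, 2022: 279 days, exemption £218,000 → (£494,000 − £218,000) × 2.4% × 279/365 = £5,063.2767
Total = £7,602.2795

£7,602.28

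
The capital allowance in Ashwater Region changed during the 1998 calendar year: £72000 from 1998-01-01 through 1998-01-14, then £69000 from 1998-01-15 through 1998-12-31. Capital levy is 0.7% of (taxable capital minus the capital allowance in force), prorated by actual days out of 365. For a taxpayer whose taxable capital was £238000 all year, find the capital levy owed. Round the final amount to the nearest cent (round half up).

1998-01-01 to 1998-01-14: 14 days, exemption £72000 → (£238000 − £72000) × 0.7% × 14/365 = £44.5699
1998-01-15 to 1998-12-31: 351 days, exemption £69000 → (£238000 − £69000) × 0.7% × 351/365 = £1137.6247
Total = £1182.1945

£1182.19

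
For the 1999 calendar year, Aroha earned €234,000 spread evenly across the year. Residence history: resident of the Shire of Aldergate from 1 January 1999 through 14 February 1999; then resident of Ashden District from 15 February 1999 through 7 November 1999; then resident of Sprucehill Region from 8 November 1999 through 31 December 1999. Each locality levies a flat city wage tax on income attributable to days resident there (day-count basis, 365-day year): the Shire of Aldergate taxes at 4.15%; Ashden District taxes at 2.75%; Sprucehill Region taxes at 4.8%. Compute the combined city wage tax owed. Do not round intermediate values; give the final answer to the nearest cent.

The Shire of Aldergate, 1 January – 14 February 1999: 45 days → €234,000 × 4.15% × 45/365 = €1,197.2466
Ashden District, 15 February – 7 November 1999: 266 days → €234,000 × 2.75% × 266/365 = €4,689.6164
Sprucehill Region, 8 November – 31 December 1999: 54 days → €234,000 × 4.8% × 54/365 = €1,661.7205
Total = €7,548.5836

€7,548.58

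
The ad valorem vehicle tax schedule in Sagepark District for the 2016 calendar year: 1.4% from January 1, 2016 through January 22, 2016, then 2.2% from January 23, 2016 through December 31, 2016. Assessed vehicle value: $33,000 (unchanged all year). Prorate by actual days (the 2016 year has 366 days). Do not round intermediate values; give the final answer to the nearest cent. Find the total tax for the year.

January 1 – January 22, 2016: 22 days at 1.4% → $33,000 × 1.4% × 22/366 = $27.7705
January 23 – December 31, 2016: 344 days at 2.2% → $33,000 × 2.2% × 344/366 = $682.3607
Total = $710.1311

$710.13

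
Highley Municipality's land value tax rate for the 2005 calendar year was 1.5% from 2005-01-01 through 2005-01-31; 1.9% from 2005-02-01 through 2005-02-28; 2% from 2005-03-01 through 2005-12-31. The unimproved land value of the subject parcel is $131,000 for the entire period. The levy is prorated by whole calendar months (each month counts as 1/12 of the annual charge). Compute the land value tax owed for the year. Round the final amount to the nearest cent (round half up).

2005-01-01 to 2005-01-31: 1 month at 1.5% → $131,000 × 1.5% × 1/12 = $163.7500
2005-02-01 to 2005-02-28: 1 month at 1.9% → $131,000 × 1.9% × 1/12 = $207.4167
2005-03-01 to 2005-12-31: 10 months at 2% → $131,000 × 2% × 10/12 = $2,183.3333
Total = $2,554.5000

$2,554.50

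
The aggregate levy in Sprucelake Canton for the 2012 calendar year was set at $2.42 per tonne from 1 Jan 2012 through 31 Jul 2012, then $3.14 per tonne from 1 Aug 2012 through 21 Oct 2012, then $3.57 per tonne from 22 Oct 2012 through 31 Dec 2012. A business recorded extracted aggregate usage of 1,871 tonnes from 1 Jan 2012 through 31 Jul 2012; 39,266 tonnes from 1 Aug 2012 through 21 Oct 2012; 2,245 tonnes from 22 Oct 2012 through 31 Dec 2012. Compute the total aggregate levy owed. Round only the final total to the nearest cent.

1 Jan – 31 Jul 2012: 1,871 tonnes at $2.42/tonne → $4,527.82
1 Aug – 21 Oct 2012: 39,266 tonnes at $3.14/tonne → $123,295.24
22 Oct – 31 Dec 2012: 2,245 tonnes at $3.57/tonne → $8,014.65

$135,837.71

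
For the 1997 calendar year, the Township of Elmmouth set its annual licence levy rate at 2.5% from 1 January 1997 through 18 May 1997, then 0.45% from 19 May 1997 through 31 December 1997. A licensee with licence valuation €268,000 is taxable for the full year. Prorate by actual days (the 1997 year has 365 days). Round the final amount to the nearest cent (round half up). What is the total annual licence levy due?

1 January – 18 May 1997: 138 days at 2.5% → €268,000 × 2.5% × 138/365 = €2,533.1507
19 May – 31 December 1997: 227 days at 0.45% → €268,000 × 0.45% × 227/365 = €750.0329
Total = €3,283.1836

€3,283.18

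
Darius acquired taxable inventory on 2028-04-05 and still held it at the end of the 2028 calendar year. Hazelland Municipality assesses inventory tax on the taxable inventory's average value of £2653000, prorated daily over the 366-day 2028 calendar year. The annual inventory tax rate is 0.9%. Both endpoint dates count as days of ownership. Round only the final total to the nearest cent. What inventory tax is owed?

Days held (2028-04-05 to 2028-12-31): 271 out of 366
Tax = £2653000 × 0.9% × 271/366 = £17679.4180

£17679.42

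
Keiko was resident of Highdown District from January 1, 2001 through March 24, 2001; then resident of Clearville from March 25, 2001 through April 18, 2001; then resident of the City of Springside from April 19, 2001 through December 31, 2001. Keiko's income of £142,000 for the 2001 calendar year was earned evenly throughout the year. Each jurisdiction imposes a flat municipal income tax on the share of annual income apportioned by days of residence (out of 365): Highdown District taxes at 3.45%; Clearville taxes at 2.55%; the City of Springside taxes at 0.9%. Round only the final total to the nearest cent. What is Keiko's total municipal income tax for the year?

£2,261.88

Highdown District, January 1 – March 24, 2001: 83 days → £142,000 × 3.45% × 83/365 = £1,114.0192
Clearville, March 25 – April 18, 2001: 25 days → £142,000 × 2.55% × 25/365 = £248.0137
The City of Springside, April 19 – December 31, 2001: 257 days → £142,000 × 0.9% × 257/365 = £899.8521
Total = £2,261.8849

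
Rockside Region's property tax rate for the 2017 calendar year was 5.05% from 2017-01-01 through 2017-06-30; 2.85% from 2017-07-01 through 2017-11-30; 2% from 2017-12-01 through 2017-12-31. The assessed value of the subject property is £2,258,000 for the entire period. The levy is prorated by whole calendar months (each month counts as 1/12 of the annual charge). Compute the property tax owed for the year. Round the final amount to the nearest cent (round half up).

£87,591.58

2017-01-01 to 2017-06-30: 6 months at 5.05% → £2,258,000 × 5.05% × 6/12 = £57,014.5000
2017-07-01 to 2017-11-30: 5 months at 2.85% → £2,258,000 × 2.85% × 5/12 = £26,813.7500
2017-12-01 to 2017-12-31: 1 month at 2% → £2,258,000 × 2% × 1/12 = £3,763.3333
Total = £87,591.5833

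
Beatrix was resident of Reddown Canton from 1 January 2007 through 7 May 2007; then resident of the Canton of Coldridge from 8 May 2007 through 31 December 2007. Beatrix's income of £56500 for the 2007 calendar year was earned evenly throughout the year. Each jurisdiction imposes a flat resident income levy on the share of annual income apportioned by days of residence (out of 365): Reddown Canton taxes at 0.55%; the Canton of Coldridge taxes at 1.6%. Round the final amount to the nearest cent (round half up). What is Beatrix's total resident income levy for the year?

£697.58

Reddown Canton, 1 January – 7 May 2007: 127 days → £56500 × 0.55% × 127/365 = £108.1240
The Canton of Coldridge, 8 May – 31 December 2007: 238 days → £56500 × 1.6% × 238/365 = £589.4575
Total = £697.5815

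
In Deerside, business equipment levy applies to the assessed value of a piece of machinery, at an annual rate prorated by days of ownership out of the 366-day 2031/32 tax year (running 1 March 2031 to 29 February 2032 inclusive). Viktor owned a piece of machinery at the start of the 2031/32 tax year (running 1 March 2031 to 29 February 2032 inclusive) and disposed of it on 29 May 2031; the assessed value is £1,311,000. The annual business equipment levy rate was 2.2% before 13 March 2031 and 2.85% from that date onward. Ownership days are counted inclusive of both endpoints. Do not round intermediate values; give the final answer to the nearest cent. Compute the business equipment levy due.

1 March – 12 March 2031: 12 days at 2.2% → £1,311,000 × 2.2% × 12/366 = £945.6393
13 March – 29 May 2031: 78 days at 2.85% → £1,311,000 × 2.85% × 78/366 = £7,962.7131
Total = £8,908.3525

£8,908.35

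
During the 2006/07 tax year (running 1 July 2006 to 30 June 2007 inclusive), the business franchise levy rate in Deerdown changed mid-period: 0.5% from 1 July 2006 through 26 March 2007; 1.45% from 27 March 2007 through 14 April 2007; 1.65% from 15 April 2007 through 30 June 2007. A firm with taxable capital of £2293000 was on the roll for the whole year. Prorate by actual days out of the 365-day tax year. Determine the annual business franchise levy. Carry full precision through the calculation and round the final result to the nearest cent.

1 July 2006 – 26 March 2007: 269 days at 0.5% → £2293000 × 0.5% × 269/365 = £8449.5479
27 March – 14 April 2007: 19 days at 1.45% → £2293000 × 1.45% × 19/365 = £1730.7438
15 April – 30 June 2007: 77 days at 1.65% → £2293000 × 1.65% × 77/365 = £7981.5247
Total = £18161.8164

£18161.82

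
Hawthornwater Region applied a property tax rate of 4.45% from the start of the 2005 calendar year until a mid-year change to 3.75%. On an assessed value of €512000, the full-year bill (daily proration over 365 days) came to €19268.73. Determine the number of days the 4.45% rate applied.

7 days

Let d = days at the first rate; then 365 − d days at the second rate.
€512000 × [4.45%·d + 3.75%·(365−d)] / 365 = €19268.73
Solving gives d = 7, so the new rate took effect on 8 January 2005.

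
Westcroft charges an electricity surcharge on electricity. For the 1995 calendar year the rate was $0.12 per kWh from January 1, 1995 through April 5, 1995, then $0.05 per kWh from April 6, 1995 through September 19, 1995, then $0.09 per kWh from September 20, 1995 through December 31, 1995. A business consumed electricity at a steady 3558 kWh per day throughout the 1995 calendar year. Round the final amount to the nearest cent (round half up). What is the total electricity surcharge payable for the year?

$103,253.16

January 1 – April 5, 1995: 95 days × 3558 kWh/day = 338,010 kWh at $0.12/kWh → $40,561.20
April 6 – September 19, 1995: 167 days × 3558 kWh/day = 594,186 kWh at $0.05/kWh → $29,709.30
September 20 – December 31, 1995: 103 days × 3558 kWh/day = 366,474 kWh at $0.09/kWh → $32,982.66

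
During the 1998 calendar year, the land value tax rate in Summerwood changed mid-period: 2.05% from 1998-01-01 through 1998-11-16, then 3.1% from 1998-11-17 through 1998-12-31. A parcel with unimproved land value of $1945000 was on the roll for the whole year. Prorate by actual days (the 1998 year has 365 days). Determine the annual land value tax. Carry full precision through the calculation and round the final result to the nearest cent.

1998-01-01 to 1998-11-16: 320 days at 2.05% → $1945000 × 2.05% × 320/365 = $34956.7123
1998-11-17 to 1998-12-31: 45 days at 3.1% → $1945000 × 3.1% × 45/365 = $7433.6301
Total = $42390.3425

$42390.34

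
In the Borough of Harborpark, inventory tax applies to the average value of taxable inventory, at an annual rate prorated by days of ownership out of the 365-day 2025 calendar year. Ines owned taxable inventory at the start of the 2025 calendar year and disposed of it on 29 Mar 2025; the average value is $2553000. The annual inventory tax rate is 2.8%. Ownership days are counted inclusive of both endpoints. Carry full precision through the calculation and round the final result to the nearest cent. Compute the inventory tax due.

Days held (1 Jan – 29 Mar 2025): 88 out of 365
Tax = $2553000 × 2.8% × 88/365 = $17234.4986

$17234.50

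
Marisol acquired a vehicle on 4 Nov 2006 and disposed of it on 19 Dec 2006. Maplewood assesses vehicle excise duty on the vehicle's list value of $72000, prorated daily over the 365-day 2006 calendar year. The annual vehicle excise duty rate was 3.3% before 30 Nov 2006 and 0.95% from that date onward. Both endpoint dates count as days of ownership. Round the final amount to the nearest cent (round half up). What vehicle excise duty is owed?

$206.73

4 Nov – 29 Nov 2006: 26 days at 3.3% → $72000 × 3.3% × 26/365 = $169.2493
30 Nov – 19 Dec 2006: 20 days at 0.95% → $72000 × 0.95% × 20/365 = $37.4795
Total = $206.7288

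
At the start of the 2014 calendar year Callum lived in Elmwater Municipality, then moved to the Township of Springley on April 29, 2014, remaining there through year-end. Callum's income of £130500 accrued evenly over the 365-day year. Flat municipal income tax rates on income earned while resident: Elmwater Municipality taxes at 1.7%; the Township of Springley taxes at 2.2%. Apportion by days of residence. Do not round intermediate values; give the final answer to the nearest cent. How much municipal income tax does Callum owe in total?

Elmwater Municipality, January 1 – April 28, 2014: 118 days → £130500 × 1.7% × 118/365 = £717.2137
The Township of Springley, April 29 – December 31, 2014: 247 days → £130500 × 2.2% × 247/365 = £1942.8411
Total = £2660.0548

£2660.05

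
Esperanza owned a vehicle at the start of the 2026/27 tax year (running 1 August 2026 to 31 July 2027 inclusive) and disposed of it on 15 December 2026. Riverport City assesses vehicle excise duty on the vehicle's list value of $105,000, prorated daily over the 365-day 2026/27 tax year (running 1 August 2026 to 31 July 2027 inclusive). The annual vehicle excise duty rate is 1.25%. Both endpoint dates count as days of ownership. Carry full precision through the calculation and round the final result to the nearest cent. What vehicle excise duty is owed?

Days held (1 August – 15 December 2026): 137 out of 365
Tax = $105,000 × 1.25% × 137/365 = $492.6370

$492.64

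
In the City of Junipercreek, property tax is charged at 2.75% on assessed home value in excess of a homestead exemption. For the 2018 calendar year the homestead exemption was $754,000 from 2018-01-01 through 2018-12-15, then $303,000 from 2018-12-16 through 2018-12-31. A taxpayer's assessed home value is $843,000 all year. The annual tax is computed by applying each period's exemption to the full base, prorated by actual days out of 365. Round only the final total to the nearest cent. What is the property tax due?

$2,991.17

2018-01-01 to 2018-12-15: 349 days, exemption $754,000 → ($843,000 − $754,000) × 2.75% × 349/365 = $2,340.2123
2018-12-16 to 2018-12-31: 16 days, exemption $303,000 → ($843,000 − $303,000) × 2.75% × 16/365 = $650.9589
Total = $2,991.1712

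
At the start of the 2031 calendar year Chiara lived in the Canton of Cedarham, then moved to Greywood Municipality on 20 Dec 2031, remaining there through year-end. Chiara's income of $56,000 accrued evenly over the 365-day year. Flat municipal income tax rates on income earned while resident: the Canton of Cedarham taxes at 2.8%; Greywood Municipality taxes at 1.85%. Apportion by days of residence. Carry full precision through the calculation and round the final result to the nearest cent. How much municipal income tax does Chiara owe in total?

$1,550.51

The Canton of Cedarham, 1 Jan – 19 Dec 2031: 353 days → $56,000 × 2.8% × 353/365 = $1,516.4493
Greywood Municipality, 20 Dec – 31 Dec 2031: 12 days → $56,000 × 1.85% × 12/365 = $34.0603
Total = $1,550.5096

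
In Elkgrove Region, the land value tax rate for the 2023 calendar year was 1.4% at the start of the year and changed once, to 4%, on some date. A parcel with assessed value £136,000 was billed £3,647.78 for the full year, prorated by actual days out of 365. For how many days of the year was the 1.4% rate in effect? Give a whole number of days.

Let d = days at the first rate; then 365 − d days at the second rate.
£136,000 × [1.4%·d + 4%·(365−d)] / 365 = £3,647.78
Solving gives d = 185, so the new rate took effect on July 5, 2023.

185 days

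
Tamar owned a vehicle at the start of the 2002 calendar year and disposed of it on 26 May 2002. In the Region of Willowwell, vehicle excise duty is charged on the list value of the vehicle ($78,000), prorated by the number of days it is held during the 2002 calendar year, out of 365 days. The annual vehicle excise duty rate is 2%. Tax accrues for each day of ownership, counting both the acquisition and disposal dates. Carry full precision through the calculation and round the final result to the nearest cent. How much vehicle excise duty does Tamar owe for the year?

Days held (1 January – 26 May 2002): 146 out of 365
Tax = $78,000 × 2% × 146/365 = $624.0000

$624.00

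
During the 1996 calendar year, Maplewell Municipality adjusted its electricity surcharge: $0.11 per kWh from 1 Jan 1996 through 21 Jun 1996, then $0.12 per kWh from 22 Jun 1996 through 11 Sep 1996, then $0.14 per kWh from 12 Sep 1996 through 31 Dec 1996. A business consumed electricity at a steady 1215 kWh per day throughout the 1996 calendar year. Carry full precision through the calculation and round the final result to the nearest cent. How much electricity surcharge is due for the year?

$53,958.15

1 Jan – 21 Jun 1996: 173 days × 1215 kWh/day = 210,195 kWh at $0.11/kWh → $23,121.45
22 Jun – 11 Sep 1996: 82 days × 1215 kWh/day = 99,630 kWh at $0.12/kWh → $11,955.60
12 Sep – 31 Dec 1996: 111 days × 1215 kWh/day = 134,865 kWh at $0.14/kWh → $18,881.10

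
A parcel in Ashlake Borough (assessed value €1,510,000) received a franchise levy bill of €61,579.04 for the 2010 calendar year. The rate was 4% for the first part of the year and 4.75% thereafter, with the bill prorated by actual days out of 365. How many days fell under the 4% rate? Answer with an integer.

327 days

Let d = days at the first rate; then 365 − d days at the second rate.
€1,510,000 × [4%·d + 4.75%·(365−d)] / 365 = €61,579.04
Solving gives d = 327, so the new rate took effect on 24 November 2010.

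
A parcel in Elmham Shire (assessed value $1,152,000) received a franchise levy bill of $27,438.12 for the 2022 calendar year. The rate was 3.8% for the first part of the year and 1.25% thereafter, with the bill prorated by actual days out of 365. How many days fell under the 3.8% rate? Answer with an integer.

Let d = days at the first rate; then 365 − d days at the second rate.
$1,152,000 × [3.8%·d + 1.25%·(365−d)] / 365 = $27,438.12
Solving gives d = 162, so the new rate took effect on June 12, 2022.

162 days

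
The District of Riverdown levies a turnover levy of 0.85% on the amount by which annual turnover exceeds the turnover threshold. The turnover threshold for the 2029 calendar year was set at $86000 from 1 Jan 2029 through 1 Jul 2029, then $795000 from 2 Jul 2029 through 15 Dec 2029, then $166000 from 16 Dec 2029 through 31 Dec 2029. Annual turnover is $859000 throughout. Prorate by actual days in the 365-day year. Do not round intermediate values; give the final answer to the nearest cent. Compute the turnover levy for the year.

1 Jan – 1 Jul 2029: 182 days, exemption $86000 → ($859000 − $86000) × 0.85% × 182/365 = $3276.2493
2 Jul – 15 Dec 2029: 167 days, exemption $795000 → ($859000 − $795000) × 0.85% × 167/365 = $248.8986
16 Dec – 31 Dec 2029: 16 days, exemption $166000 → ($859000 − $166000) × 0.85% × 16/365 = $258.2137
Total = $3783.3616

$3783.36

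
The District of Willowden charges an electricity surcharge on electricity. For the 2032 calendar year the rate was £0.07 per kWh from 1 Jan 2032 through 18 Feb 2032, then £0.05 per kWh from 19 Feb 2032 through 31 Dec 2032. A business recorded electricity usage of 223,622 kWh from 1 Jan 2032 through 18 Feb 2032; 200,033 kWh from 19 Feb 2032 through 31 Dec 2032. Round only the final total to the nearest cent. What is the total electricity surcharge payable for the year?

£25,655.19

1 Jan – 18 Feb 2032: 223,622 kWh at £0.07/kWh → £15,653.54
19 Feb – 31 Dec 2032: 200,033 kWh at £0.05/kWh → £10,001.65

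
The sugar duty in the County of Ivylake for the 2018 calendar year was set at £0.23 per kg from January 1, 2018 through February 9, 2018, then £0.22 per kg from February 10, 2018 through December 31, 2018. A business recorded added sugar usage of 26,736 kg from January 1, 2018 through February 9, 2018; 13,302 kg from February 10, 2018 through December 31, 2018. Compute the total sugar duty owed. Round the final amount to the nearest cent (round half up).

£9075.72

January 1 – February 9, 2018: 26,736 kg at £0.23/kg → £6149.28
February 10 – December 31, 2018: 13,302 kg at £0.22/kg → £2926.44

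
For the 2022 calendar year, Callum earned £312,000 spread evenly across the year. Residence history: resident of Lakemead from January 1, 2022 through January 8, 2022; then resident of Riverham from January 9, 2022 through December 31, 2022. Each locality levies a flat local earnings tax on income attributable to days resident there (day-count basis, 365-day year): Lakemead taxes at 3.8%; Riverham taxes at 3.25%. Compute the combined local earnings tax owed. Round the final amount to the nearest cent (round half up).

£10,177.61

Lakemead, January 1 – January 8, 2022: 8 days → £312,000 × 3.8% × 8/365 = £259.8575
Riverham, January 9 – December 31, 2022: 357 days → £312,000 × 3.25% × 357/365 = £9,917.7534
Total = £10,177.6110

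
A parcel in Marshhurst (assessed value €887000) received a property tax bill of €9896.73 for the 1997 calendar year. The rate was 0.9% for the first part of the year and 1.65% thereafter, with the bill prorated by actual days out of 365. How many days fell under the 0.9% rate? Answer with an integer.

Let d = days at the first rate; then 365 − d days at the second rate.
€887000 × [0.9%·d + 1.65%·(365−d)] / 365 = €9896.73
Solving gives d = 260, so the new rate took effect on 18 Sep 1997.

260 days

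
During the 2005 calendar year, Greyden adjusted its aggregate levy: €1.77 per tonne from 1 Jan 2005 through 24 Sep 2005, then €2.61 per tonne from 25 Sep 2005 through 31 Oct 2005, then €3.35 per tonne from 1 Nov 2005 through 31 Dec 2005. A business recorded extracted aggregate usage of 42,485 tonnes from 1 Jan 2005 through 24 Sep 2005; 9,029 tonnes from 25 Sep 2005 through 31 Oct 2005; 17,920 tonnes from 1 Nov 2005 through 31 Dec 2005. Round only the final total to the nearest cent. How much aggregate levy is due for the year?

€158796.14

1 Jan – 24 Sep 2005: 42,485 tonnes at €1.77/tonne → €75198.45
25 Sep – 31 Oct 2005: 9,029 tonnes at €2.61/tonne → €23565.69
1 Nov – 31 Dec 2005: 17,920 tonnes at €3.35/tonne → €60032.00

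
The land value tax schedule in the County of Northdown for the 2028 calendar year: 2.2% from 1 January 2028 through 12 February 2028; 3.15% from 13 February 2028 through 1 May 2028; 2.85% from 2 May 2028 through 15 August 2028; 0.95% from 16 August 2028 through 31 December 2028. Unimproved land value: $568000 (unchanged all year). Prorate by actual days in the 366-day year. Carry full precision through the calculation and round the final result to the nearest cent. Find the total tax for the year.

1 January – 12 February 2028: 43 days at 2.2% → $568000 × 2.2% × 43/366 = $1468.1093
13 February – 1 May 2028: 79 days at 3.15% → $568000 × 3.15% × 79/366 = $3861.9344
2 May – 15 August 2028: 106 days at 2.85% → $568000 × 2.85% × 106/366 = $4688.3279
16 August – 31 December 2028: 138 days at 0.95% → $568000 × 0.95% × 138/366 = $2034.5574
Total = $12052.9290

$12052.93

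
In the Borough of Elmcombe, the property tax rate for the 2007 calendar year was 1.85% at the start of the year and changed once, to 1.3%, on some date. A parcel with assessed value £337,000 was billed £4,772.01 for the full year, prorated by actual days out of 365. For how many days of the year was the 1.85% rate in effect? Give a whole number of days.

77 days

Let d = days at the first rate; then 365 − d days at the second rate.
£337,000 × [1.85%·d + 1.3%·(365−d)] / 365 = £4,772.01
Solving gives d = 77, so the new rate took effect on March 19, 2007.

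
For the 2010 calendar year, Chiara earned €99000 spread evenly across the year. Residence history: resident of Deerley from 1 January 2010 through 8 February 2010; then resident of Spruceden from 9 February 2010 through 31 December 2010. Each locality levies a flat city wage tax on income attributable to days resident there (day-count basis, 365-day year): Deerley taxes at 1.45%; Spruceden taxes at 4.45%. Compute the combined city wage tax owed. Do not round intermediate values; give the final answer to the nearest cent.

Deerley, 1 January – 8 February 2010: 39 days → €99000 × 1.45% × 39/365 = €153.3822
Spruceden, 9 February – 31 December 2010: 326 days → €99000 × 4.45% × 326/365 = €3934.7753
Total = €4088.1575

€4088.16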